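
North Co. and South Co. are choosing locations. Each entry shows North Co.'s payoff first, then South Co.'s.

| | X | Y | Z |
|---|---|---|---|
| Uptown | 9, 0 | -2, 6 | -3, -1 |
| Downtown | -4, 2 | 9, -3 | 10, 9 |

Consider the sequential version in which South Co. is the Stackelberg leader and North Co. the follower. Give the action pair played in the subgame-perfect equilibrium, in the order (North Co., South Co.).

North Co. best-responds to each possible South Co. move:
- X: BR = Uptown, leader payoff 0.
- Y: BR = Downtown, leader payoff -3.
- Z: BR = Downtown, leader payoff 9.
South Co.'s induced payoffs are 0, -3, 9, so South Co. commits to Z. Subgame-perfect outcome: (Downtown, Z) with payoffs (10, 9).

(Downtown, Z)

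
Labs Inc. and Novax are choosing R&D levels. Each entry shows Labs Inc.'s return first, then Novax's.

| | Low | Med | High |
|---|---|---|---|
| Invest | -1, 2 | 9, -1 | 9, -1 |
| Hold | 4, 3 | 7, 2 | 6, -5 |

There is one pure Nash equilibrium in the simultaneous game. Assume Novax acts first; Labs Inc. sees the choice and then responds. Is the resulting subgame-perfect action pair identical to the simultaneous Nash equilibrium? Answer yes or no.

Work backward from Labs Inc.'s decision.
- Low: BR = Hold, leader payoff 3.
- Med: BR = Invest, leader payoff -1.
- High: BR = Invest, leader payoff -1.
Maximizing over 3, -1, -1, Novax chooses Low. Subgame-perfect outcome: (Hold, Low) with payoffs (4, 3).
For the simultaneous game, intersect best replies.
Labs Inc.'s best replies: Low→Hold; Med→Invest; High→Invest.
Novax's best replies: Invest→Low; Hold→Low.
The unique mutual best reply is (Hold, Low), giving (4, 3).
Sequential outcome (Hold, Low) coincides with the Nash profile (Hold, Low).

yes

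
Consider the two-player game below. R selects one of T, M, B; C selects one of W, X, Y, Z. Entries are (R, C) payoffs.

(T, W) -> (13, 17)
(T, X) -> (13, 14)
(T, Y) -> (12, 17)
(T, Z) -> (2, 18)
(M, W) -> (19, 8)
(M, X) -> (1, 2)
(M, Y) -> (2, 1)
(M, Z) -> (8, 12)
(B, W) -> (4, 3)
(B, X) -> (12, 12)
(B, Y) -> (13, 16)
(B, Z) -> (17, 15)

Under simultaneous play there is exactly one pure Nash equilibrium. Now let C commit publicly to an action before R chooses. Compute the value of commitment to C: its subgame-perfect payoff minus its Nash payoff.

Work backward from R's decision.
- W: BR = M, leader payoff 8.
- X: BR = T, leader payoff 14.
- Y: BR = B, leader payoff 16.
- Z: BR = B, leader payoff 15.
Among 8, 14, 16, 15, the best is 16 at Y. Subgame-perfect outcome: (B, Y) with payoffs (13, 16).
For the simultaneous game, intersect best replies.
R's best replies: W→M; X→T; Y→B; Z→B.
C's best replies: T→Z; M→Z; B→Y.
Only (B, Y) has each player best-responding; Nash payoffs (13, 16).
C's commitment gain: 16 − 16 = 0.

0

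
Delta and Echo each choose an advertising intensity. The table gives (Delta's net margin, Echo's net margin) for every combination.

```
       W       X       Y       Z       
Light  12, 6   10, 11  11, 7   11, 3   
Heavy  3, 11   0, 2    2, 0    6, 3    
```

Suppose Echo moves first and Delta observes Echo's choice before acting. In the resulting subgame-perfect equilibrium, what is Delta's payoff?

10

Work backward from Delta's decision.
- W: Delta compares 12, 3 and picks Light; Echo would get 6.
- X: Delta compares 10, 0 and picks Light; Echo would get 11.
- Y: Delta compares 11, 2 and picks Light; Echo would get 7.
- Z: Delta compares 11, 6 and picks Light; Echo would get 3.
Echo's induced payoffs are 6, 11, 7, 3, so Echo commits to X. Subgame-perfect outcome: (Light, X) with payoffs (10, 11).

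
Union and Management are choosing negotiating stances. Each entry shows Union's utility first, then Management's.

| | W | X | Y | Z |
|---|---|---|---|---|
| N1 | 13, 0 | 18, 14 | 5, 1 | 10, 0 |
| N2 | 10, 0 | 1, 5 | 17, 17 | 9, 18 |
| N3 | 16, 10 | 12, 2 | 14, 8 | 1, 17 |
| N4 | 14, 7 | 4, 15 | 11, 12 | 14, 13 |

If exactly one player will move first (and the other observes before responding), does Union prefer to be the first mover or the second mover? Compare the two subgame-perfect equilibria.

If Union leads: Management's best replies are N1→X, N2→Z, N3→Z, N4→X; Union's induced payoffs 18, 9, 1, 4; outcome (N1, X), payoffs (18, 14).
If Management leads: Union's best replies are W→N3, X→N1, Y→N2, Z→N4; Management's induced payoffs 10, 14, 17, 13; outcome (N2, Y), payoffs (17, 17).
Union gets 18 moving first and 17 moving second, so Union prefers to move first.

first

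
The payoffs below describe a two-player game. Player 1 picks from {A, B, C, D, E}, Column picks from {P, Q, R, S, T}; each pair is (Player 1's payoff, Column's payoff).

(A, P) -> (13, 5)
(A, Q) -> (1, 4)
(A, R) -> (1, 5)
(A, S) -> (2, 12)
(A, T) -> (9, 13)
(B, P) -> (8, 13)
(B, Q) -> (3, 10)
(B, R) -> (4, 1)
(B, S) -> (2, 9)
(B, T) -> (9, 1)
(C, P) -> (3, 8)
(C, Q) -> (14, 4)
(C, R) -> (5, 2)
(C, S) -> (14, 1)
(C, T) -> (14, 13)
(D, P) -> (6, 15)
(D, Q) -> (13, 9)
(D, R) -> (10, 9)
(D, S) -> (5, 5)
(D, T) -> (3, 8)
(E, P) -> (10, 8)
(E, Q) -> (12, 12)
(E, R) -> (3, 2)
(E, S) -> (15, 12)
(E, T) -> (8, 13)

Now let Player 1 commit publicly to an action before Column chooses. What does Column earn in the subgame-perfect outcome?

13

Column best-responds to each possible Player 1 move:
- A: BR = T, leader payoff 9.
- B: BR = P, leader payoff 8.
- C: BR = T, leader payoff 14.
- D: BR = P, leader payoff 6.
- E: BR = T, leader payoff 8.
Maximizing over 9, 8, 14, 6, 8, Player 1 chooses C. Subgame-perfect outcome: (C, T) with payoffs (14, 13).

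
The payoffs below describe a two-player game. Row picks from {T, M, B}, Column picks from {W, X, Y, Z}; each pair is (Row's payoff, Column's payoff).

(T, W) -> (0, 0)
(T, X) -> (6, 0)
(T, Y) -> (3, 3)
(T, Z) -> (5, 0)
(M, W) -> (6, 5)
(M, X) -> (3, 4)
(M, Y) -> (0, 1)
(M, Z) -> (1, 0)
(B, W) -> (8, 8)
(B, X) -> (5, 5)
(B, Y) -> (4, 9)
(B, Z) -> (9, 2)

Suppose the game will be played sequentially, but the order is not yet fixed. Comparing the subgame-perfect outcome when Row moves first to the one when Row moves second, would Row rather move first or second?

If Row leads: Column's best replies are T→Y, M→W, B→Y; Row's induced payoffs 3, 6, 4; outcome (M, W), payoffs (6, 5).
If Column leads: Row's best replies are W→B, X→T, Y→B, Z→B; Column's induced payoffs 8, 0, 9, 2; outcome (B, Y), payoffs (4, 9).
Row gets 6 moving first and 4 moving second, so Row prefers to move first.

first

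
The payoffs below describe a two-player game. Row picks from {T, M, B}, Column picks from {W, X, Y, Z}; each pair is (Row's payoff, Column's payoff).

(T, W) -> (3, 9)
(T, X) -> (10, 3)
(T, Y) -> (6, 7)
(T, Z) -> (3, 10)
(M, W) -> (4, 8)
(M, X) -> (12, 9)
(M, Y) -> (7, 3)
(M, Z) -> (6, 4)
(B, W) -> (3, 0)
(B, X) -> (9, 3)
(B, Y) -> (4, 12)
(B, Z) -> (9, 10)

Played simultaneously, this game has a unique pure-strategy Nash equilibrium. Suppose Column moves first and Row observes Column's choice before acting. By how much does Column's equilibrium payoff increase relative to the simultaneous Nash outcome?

1

Work backward from Row's decision.
- W: BR = M, leader payoff 8.
- X: BR = M, leader payoff 9.
- Y: BR = M, leader payoff 3.
- Z: BR = B, leader payoff 10.
Maximizing over 8, 9, 3, 10, Column chooses Z. Subgame-perfect outcome: (B, Z) with payoffs (9, 10).
Under simultaneous play:
Row's best replies: W→M; X→M; Y→M; Z→B.
Column's best replies: T→Z; M→X; B→Y.
Only (M, X) has each player best-responding; Nash payoffs (12, 9).
Column's commitment gain: 10 − 9 = 1.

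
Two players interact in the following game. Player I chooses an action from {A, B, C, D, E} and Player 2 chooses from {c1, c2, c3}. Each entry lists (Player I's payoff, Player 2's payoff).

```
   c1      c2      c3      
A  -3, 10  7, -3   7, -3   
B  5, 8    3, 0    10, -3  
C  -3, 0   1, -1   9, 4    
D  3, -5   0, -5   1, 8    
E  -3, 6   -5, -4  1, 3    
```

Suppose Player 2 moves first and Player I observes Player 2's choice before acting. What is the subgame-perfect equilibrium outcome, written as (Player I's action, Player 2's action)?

Backward induction with Player 2 moving first.
- c1: Player I compares -3, 5, -3, 3, -3 and picks B; Player 2 would get 8.
- c2: Player I compares 7, 3, 1, 0, -5 and picks A; Player 2 would get -3.
- c3: Player I compares 7, 10, 9, 1, 1 and picks B; Player 2 would get -3.
Maximizing over 8, -3, -3, Player 2 chooses c1. Subgame-perfect outcome: (B, c1) with payoffs (5, 8).

(B, c1)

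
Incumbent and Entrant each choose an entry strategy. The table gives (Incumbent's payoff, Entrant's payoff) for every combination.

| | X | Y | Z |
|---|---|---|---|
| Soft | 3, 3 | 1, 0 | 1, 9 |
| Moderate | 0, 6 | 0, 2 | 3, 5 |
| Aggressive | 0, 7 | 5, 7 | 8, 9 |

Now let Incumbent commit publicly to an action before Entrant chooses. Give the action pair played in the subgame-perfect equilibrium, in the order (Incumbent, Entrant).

(Aggressive, Z)

Work backward from Entrant's decision.
- Soft: BR = Z, leader payoff 1.
- Moderate: BR = X, leader payoff 0.
- Aggressive: BR = Z, leader payoff 8.
Among 1, 0, 8, the best is 8 at Aggressive. Subgame-perfect outcome: (Aggressive, Z) with payoffs (8, 9).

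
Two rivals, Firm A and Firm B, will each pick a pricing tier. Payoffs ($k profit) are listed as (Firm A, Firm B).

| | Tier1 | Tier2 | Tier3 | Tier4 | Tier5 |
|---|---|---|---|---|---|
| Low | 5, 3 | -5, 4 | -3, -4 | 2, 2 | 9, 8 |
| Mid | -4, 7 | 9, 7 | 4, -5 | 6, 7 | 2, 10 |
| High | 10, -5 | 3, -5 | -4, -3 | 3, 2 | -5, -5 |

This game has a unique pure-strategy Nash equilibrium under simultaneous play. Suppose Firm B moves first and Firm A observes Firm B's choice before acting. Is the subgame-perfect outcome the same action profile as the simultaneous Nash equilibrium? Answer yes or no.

yes

Work backward from Firm A's decision.
- Tier1: Firm A compares 5, -4, 10 and picks High; Firm B would get -5.
- Tier2: Firm A compares -5, 9, 3 and picks Mid; Firm B would get 7.
- Tier3: Firm A compares -3, 4, -4 and picks Mid; Firm B would get -5.
- Tier4: Firm A compares 2, 6, 3 and picks Mid; Firm B would get 7.
- Tier5: Firm A compares 9, 2, -5 and picks Low; Firm B would get 8.
Among -5, 7, -5, 7, 8, the best is 8 at Tier5. Subgame-perfect outcome: (Low, Tier5) with payoffs (9, 8).
For the simultaneous game, intersect best replies.
Firm A's best replies: Tier1→High; Tier2→Mid; Tier3→Mid; Tier4→Mid; Tier5→Low.
Firm B's best replies: Low→Tier5; Mid→Tier5; High→Tier4.
Only (Low, Tier5) has each player best-responding; Nash payoffs (9, 8).
Sequential outcome (Low, Tier5) coincides with the Nash profile (Low, Tier5).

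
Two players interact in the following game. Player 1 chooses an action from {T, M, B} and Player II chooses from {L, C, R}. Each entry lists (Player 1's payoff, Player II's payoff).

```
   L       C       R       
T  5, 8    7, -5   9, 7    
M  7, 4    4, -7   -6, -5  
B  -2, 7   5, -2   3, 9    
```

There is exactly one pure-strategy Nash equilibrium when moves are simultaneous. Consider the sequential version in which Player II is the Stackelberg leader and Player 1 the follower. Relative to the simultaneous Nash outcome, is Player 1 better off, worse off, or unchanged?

Work backward from Player 1's decision.
- L: BR = M, leader payoff 4.
- C: BR = T, leader payoff -5.
- R: BR = T, leader payoff 7.
Player II's induced payoffs are 4, -5, 7, so Player II commits to R. Subgame-perfect outcome: (T, R) with payoffs (9, 7).
For the simultaneous game, intersect best replies.
Player 1's best replies: L→M; C→T; R→T.
Player II's best replies: T→L; M→L; B→R.
Only (M, L) has each player best-responding; Nash payoffs (7, 4).
Player 1 earns 9 sequentially versus 7 at the Nash outcome: better off.

better off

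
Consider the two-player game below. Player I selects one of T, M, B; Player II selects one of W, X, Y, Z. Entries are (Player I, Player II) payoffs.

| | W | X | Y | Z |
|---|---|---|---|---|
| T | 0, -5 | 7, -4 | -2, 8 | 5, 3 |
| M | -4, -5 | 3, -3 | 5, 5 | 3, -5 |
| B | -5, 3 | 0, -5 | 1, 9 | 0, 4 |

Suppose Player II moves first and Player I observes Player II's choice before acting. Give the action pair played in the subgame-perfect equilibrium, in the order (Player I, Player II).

Solve by backward induction (Player II leads).
- W: Player I compares 0, -4, -5 and picks T; Player II would get -5.
- X: Player I compares 7, 3, 0 and picks T; Player II would get -4.
- Y: Player I compares -2, 5, 1 and picks M; Player II would get 5.
- Z: Player I compares 5, 3, 0 and picks T; Player II would get 3.
Maximizing over -5, -4, 5, 3, Player II chooses Y. Subgame-perfect outcome: (M, Y) with payoffs (5, 5).

(M, Y)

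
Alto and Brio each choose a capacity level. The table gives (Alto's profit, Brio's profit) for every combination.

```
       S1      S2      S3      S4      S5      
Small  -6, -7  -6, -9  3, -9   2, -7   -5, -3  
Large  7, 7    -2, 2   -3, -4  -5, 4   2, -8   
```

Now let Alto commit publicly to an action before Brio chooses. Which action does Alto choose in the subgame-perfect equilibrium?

Work backward from Brio's decision.
- Small: Brio compares -7, -9, -9, -7, -3 and picks S5; Alto would get -5.
- Large: Brio compares 7, 2, -4, 4, -8 and picks S1; Alto would get 7.
Maximizing over -5, 7, Alto chooses Large. Subgame-perfect outcome: (Large, S1) with payoffs (7, 7).

Large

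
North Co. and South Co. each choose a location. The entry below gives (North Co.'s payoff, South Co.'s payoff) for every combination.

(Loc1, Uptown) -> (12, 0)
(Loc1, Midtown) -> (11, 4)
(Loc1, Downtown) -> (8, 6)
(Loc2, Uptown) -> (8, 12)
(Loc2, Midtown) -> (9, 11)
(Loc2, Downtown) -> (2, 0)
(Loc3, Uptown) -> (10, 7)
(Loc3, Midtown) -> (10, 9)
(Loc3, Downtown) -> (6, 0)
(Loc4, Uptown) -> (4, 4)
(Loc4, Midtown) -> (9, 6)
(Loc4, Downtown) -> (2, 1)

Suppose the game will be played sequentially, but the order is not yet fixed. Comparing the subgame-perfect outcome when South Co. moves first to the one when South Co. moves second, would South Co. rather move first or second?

If North Co. leads: South Co.'s best replies are Loc1→Downtown, Loc2→Uptown, Loc3→Midtown, Loc4→Midtown; North Co.'s induced payoffs 8, 8, 10, 9; outcome (Loc3, Midtown), payoffs (10, 9).
If South Co. leads: North Co.'s best replies are Uptown→Loc1, Midtown→Loc1, Downtown→Loc1; South Co.'s induced payoffs 0, 4, 6; outcome (Loc1, Downtown), payoffs (8, 6).
South Co. gets 6 moving first and 9 moving second, so South Co. prefers to move second.

second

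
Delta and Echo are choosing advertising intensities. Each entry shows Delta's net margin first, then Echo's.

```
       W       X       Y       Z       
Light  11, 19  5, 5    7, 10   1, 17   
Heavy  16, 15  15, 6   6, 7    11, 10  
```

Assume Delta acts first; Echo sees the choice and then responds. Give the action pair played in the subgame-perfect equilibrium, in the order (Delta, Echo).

Work backward from Echo's decision.
- Light: Echo compares 19, 5, 10, 17 and picks W; Delta would get 11.
- Heavy: Echo compares 15, 6, 7, 10 and picks W; Delta would get 16.
Among 11, 16, the best is 16 at Heavy. Subgame-perfect outcome: (Heavy, W) with payoffs (16, 15).

(Heavy, W)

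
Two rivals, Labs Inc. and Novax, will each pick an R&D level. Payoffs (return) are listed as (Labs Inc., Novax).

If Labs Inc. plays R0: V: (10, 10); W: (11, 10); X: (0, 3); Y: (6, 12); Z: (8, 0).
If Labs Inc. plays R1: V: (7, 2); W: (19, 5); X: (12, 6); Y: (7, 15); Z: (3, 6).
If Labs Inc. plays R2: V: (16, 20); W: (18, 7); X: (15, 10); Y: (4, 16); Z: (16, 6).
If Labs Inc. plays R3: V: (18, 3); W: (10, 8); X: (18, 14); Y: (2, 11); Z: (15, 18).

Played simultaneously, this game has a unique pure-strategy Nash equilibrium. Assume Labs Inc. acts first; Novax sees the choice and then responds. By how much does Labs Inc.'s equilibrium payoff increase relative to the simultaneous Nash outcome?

9

Backward induction with Labs Inc. moving first.
- R0 → Novax plays Y (best of 10, 10, 3, 12, 0); Labs Inc. gets 6.
- R1 → Novax plays Y (best of 2, 5, 6, 15, 6); Labs Inc. gets 7.
- R2 → Novax plays V (best of 20, 7, 10, 16, 6); Labs Inc. gets 16.
- R3 → Novax plays Z (best of 3, 8, 14, 11, 18); Labs Inc. gets 15.
Among 6, 7, 16, 15, the best is 16 at R2. Subgame-perfect outcome: (R2, V) with payoffs (16, 20).
Now find the simultaneous Nash equilibrium.
Labs Inc.'s best replies: V→R3; W→R1; X→R3; Y→R1; Z→R2.
Novax's best replies: R0→Y; R1→Y; R2→V; R3→Z.
Only (R1, Y) has each player best-responding; Nash payoffs (7, 15).
Labs Inc.'s commitment gain: 16 − 7 = 9.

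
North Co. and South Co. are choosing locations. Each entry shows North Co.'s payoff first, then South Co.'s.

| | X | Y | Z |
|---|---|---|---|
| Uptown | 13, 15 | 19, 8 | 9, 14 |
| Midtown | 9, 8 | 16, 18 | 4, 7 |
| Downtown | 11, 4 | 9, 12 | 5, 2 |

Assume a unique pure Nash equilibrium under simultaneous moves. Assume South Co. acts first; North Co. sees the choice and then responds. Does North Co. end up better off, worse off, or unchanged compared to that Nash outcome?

unchanged

Work backward from North Co.'s decision.
- X: BR = Uptown, leader payoff 15.
- Y: BR = Uptown, leader payoff 8.
- Z: BR = Uptown, leader payoff 14.
South Co.'s induced payoffs are 15, 8, 14, so South Co. commits to X. Subgame-perfect outcome: (Uptown, X) with payoffs (13, 15).
Now find the simultaneous Nash equilibrium.
North Co.'s best replies: X→Uptown; Y→Uptown; Z→Uptown.
South Co.'s best replies: Uptown→X; Midtown→Y; Downtown→Y.
Only (Uptown, X) has each player best-responding; Nash payoffs (13, 15).
North Co. earns 13 sequentially versus 13 at the Nash outcome: unchanged.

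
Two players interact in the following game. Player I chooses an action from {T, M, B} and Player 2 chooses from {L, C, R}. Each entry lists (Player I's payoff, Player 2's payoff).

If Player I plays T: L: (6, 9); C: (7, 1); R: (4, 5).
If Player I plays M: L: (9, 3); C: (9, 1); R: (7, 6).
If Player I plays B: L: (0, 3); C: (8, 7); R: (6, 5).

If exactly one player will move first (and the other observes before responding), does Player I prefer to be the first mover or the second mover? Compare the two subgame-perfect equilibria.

If Player I leads: Player 2's best replies are T→L, M→R, B→C; Player I's induced payoffs 6, 7, 8; outcome (B, C), payoffs (8, 7).
If Player 2 leads: Player I's best replies are L→M, C→M, R→M; Player 2's induced payoffs 3, 1, 6; outcome (M, R), payoffs (7, 6).
Player I gets 8 moving first and 7 moving second, so Player I prefers to move first.

first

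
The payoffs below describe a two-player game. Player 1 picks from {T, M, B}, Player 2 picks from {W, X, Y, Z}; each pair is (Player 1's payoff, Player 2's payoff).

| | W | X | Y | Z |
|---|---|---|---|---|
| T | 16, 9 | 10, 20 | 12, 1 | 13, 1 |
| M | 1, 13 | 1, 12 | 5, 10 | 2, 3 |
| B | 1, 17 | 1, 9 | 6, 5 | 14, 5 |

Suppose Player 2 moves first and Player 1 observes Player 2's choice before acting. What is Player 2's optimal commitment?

Player 1 best-responds to each possible Player 2 move:
- W: BR = T, leader payoff 9.
- X: BR = T, leader payoff 20.
- Y: BR = T, leader payoff 1.
- Z: BR = B, leader payoff 5.
Player 2's induced payoffs are 9, 20, 1, 5, so Player 2 commits to X. Subgame-perfect outcome: (T, X) with payoffs (10, 20).

X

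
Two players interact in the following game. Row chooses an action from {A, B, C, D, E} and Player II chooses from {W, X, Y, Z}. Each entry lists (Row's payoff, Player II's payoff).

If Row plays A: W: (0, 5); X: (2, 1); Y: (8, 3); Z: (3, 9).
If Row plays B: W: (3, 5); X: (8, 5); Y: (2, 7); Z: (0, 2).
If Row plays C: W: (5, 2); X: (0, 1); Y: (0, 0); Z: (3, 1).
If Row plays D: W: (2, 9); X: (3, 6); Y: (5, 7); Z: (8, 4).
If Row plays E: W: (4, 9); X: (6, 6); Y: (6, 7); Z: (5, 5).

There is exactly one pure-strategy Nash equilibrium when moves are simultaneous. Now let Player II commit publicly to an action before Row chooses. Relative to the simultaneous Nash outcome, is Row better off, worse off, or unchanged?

better off

Row best-responds to each possible Player II move:
- W → Row plays C (best of 0, 3, 5, 2, 4); Player II gets 2.
- X → Row plays B (best of 2, 8, 0, 3, 6); Player II gets 5.
- Y → Row plays A (best of 8, 2, 0, 5, 6); Player II gets 3.
- Z → Row plays D (best of 3, 0, 3, 8, 5); Player II gets 4.
Among 2, 5, 3, 4, the best is 5 at X. Subgame-perfect outcome: (B, X) with payoffs (8, 5).
Now find the simultaneous Nash equilibrium.
Row's best replies: W→C; X→B; Y→A; Z→D.
Player II's best replies: A→Z; B→Y; C→W; D→W; E→W.
The unique mutual best reply is (C, W), giving (5, 2).
Row earns 8 sequentially versus 5 at the Nash outcome: better off.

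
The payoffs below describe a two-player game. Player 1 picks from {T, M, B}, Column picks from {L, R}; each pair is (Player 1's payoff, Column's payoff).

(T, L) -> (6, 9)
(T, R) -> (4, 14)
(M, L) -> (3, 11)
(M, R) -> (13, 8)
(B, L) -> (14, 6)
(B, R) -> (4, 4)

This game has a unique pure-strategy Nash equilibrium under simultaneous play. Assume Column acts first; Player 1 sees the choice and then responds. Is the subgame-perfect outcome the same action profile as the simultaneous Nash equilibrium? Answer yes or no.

Backward induction with Column moving first.
- L: Player 1 compares 6, 3, 14 and picks B; Column would get 6.
- R: Player 1 compares 4, 13, 4 and picks M; Column would get 8.
Maximizing over 6, 8, Column chooses R. Subgame-perfect outcome: (M, R) with payoffs (13, 8).
Under simultaneous play:
Player 1's best replies: L→B; R→M.
Column's best replies: T→R; M→L; B→L.
Only (B, L) has each player best-responding; Nash payoffs (14, 6).
Sequential outcome (M, R) differs from the Nash profile (B, L).

no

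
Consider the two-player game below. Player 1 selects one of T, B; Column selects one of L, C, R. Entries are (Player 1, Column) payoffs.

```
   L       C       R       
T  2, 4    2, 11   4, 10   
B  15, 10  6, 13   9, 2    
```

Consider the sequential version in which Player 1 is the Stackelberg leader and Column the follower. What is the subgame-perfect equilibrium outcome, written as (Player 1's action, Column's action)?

Solve by backward induction (Player 1 leads).
- T → Column plays C (best of 4, 11, 10); Player 1 gets 2.
- B → Column plays C (best of 10, 13, 2); Player 1 gets 6.
Among 2, 6, the best is 6 at B. Subgame-perfect outcome: (B, C) with payoffs (6, 13).

(B, C)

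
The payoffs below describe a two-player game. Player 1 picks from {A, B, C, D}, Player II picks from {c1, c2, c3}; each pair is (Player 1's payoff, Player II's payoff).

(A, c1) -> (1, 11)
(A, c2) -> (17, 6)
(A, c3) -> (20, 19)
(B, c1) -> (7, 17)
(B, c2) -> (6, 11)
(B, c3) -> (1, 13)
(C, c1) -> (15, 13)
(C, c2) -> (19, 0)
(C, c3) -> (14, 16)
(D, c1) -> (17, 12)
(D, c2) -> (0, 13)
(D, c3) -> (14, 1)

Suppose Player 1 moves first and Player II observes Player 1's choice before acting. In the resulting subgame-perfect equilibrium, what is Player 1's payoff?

20

Backward induction with Player 1 moving first.
- A: Player II compares 11, 6, 19 and picks c3; Player 1 would get 20.
- B: Player II compares 17, 11, 13 and picks c1; Player 1 would get 7.
- C: Player II compares 13, 0, 16 and picks c3; Player 1 would get 14.
- D: Player II compares 12, 13, 1 and picks c2; Player 1 would get 0.
Among 20, 7, 14, 0, the best is 20 at A. Subgame-perfect outcome: (A, c3) with payoffs (20, 19).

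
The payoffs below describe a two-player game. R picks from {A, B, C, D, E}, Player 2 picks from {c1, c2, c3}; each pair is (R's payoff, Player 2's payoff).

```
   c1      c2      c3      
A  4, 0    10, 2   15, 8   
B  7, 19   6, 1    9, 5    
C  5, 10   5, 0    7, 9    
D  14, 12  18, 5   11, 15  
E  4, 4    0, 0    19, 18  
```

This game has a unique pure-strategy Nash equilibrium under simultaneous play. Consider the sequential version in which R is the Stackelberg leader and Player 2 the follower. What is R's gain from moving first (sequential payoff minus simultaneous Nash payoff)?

0

Solve by backward induction (R leads).
- A: Player 2 compares 0, 2, 8 and picks c3; R would get 15.
- B: Player 2 compares 19, 1, 5 and picks c1; R would get 7.
- C: Player 2 compares 10, 0, 9 and picks c1; R would get 5.
- D: Player 2 compares 12, 5, 15 and picks c3; R would get 11.
- E: Player 2 compares 4, 0, 18 and picks c3; R would get 19.
R's induced payoffs are 15, 7, 5, 11, 19, so R commits to E. Subgame-perfect outcome: (E, c3) with payoffs (19, 18).
Under simultaneous play:
R's best replies: c1→D; c2→D; c3→E.
Player 2's best replies: A→c3; B→c1; C→c1; D→c3; E→c3.
Only (E, c3) has each player best-responding; Nash payoffs (19, 18).
R's commitment gain: 19 − 19 = 0.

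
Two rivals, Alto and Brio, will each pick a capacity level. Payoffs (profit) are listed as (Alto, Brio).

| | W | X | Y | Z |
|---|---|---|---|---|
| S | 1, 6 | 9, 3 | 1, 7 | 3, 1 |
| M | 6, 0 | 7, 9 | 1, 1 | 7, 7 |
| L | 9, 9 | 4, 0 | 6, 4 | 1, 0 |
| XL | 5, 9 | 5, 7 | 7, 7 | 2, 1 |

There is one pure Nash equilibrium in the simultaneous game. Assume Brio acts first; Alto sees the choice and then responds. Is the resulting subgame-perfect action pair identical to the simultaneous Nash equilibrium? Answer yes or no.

Solve by backward induction (Brio leads).
- W: BR = L, leader payoff 9.
- X: BR = S, leader payoff 3.
- Y: BR = XL, leader payoff 7.
- Z: BR = M, leader payoff 7.
Among 9, 3, 7, 7, the best is 9 at W. Subgame-perfect outcome: (L, W) with payoffs (9, 9).
Now find the simultaneous Nash equilibrium.
Alto's best replies: W→L; X→S; Y→XL; Z→M.
Brio's best replies: S→Y; M→X; L→W; XL→W.
The unique mutual best reply is (L, W), giving (9, 9).
Sequential outcome (L, W) coincides with the Nash profile (L, W).

yes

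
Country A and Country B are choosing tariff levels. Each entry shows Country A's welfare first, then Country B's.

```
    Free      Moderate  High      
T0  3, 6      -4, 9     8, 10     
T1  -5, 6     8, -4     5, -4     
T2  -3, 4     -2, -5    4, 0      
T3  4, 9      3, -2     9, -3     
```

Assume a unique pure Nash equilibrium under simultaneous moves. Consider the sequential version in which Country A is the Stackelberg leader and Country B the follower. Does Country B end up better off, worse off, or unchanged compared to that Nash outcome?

Solve by backward induction (Country A leads).
- T0: BR = High, leader payoff 8.
- T1: BR = Free, leader payoff -5.
- T2: BR = Free, leader payoff -3.
- T3: BR = Free, leader payoff 4.
Maximizing over 8, -5, -3, 4, Country A chooses T0. Subgame-perfect outcome: (T0, High) with payoffs (8, 10).
Under simultaneous play:
Country A's best replies: Free→T3; Moderate→T1; High→T3.
Country B's best replies: T0→High; T1→Free; T2→Free; T3→Free.
Only (T3, Free) has each player best-responding; Nash payoffs (4, 9).
Country B earns 10 sequentially versus 9 at the Nash outcome: better off.

better off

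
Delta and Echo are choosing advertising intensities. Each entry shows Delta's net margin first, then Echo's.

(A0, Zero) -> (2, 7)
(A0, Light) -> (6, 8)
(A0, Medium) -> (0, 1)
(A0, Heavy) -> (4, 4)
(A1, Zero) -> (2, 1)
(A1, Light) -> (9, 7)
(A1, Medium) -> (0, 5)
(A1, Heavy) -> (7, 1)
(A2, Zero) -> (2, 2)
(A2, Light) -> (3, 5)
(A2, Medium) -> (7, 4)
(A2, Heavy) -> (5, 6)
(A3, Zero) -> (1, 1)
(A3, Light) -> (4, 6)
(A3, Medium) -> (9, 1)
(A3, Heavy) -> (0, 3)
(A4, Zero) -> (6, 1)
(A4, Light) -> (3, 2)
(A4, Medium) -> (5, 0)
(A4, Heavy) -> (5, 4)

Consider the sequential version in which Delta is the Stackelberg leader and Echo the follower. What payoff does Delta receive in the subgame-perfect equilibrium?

9

Work backward from Echo's decision.
- A0: Echo compares 7, 8, 1, 4 and picks Light; Delta would get 6.
- A1: Echo compares 1, 7, 5, 1 and picks Light; Delta would get 9.
- A2: Echo compares 2, 5, 4, 6 and picks Heavy; Delta would get 5.
- A3: Echo compares 1, 6, 1, 3 and picks Light; Delta would get 4.
- A4: Echo compares 1, 2, 0, 4 and picks Heavy; Delta would get 5.
Maximizing over 6, 9, 5, 4, 5, Delta chooses A1. Subgame-perfect outcome: (A1, Light) with payoffs (9, 7).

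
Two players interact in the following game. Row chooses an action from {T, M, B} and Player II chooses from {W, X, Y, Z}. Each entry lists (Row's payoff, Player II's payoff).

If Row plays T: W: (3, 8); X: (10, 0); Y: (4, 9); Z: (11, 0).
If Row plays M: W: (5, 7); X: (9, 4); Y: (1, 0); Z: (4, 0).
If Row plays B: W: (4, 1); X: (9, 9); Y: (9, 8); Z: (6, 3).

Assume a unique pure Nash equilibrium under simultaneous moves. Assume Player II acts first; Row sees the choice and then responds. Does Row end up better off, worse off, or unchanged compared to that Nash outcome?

Solve by backward induction (Player II leads).
- W → Row plays M (best of 3, 5, 4); Player II gets 7.
- X → Row plays T (best of 10, 9, 9); Player II gets 0.
- Y → Row plays B (best of 4, 1, 9); Player II gets 8.
- Z → Row plays T (best of 11, 4, 6); Player II gets 0.
Maximizing over 7, 0, 8, 0, Player II chooses Y. Subgame-perfect outcome: (B, Y) with payoffs (9, 8).
For the simultaneous game, intersect best replies.
Row's best replies: W→M; X→T; Y→B; Z→T.
Player II's best replies: T→Y; M→W; B→X.
The unique mutual best reply is (M, W), giving (5, 7).
Row earns 9 sequentially versus 5 at the Nash outcome: better off.

better off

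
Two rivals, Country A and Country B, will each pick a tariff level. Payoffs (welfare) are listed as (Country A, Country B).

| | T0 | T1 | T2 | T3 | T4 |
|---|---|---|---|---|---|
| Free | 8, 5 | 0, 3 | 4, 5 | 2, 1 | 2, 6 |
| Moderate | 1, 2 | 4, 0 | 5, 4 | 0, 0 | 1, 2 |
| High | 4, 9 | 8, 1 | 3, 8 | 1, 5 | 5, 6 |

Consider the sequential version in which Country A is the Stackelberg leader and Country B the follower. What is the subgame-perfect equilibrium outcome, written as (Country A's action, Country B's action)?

Backward induction with Country A moving first.
- Free → Country B plays T4 (best of 5, 3, 5, 1, 6); Country A gets 2.
- Moderate → Country B plays T2 (best of 2, 0, 4, 0, 2); Country A gets 5.
- High → Country B plays T0 (best of 9, 1, 8, 5, 6); Country A gets 4.
Among 2, 5, 4, the best is 5 at Moderate. Subgame-perfect outcome: (Moderate, T2) with payoffs (5, 4).

(Moderate, T2)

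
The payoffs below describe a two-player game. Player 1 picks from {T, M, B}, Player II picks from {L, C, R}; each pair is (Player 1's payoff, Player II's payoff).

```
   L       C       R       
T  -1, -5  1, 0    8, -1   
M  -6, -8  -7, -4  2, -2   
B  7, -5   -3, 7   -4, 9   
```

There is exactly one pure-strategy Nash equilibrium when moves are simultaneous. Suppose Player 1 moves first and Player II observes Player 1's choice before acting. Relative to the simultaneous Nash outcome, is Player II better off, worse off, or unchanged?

worse off

Player II best-responds to each possible Player 1 move:
- T → Player II plays C (best of -5, 0, -1); Player 1 gets 1.
- M → Player II plays R (best of -8, -4, -2); Player 1 gets 2.
- B → Player II plays R (best of -5, 7, 9); Player 1 gets -4.
Maximizing over 1, 2, -4, Player 1 chooses M. Subgame-perfect outcome: (M, R) with payoffs (2, -2).
For the simultaneous game, intersect best replies.
Player 1's best replies: L→B; C→T; R→T.
Player II's best replies: T→C; M→R; B→R.
Only (T, C) has each player best-responding; Nash payoffs (1, 0).
Player II earns -2 sequentially versus 0 at the Nash outcome: worse off.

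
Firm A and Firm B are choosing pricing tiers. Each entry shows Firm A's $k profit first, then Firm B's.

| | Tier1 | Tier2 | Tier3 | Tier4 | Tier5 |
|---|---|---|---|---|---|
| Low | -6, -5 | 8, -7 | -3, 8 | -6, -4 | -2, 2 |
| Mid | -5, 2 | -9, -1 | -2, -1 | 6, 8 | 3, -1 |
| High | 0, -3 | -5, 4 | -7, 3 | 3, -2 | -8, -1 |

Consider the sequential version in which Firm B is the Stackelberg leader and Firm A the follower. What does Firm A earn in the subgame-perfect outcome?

Firm A best-responds to each possible Firm B move:
- Tier1: BR = High, leader payoff -3.
- Tier2: BR = Low, leader payoff -7.
- Tier3: BR = Mid, leader payoff -1.
- Tier4: BR = Mid, leader payoff 8.
- Tier5: BR = Mid, leader payoff -1.
Maximizing over -3, -7, -1, 8, -1, Firm B chooses Tier4. Subgame-perfect outcome: (Mid, Tier4) with payoffs (6, 8).

6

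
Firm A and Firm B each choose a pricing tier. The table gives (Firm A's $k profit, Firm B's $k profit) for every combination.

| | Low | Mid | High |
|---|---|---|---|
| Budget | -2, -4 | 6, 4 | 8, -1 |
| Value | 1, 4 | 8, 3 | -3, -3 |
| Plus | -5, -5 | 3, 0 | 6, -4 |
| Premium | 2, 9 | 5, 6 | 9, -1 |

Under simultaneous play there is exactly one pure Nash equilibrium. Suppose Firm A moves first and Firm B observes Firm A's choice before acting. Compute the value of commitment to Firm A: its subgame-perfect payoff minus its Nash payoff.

Backward induction with Firm A moving first.
- Budget → Firm B plays Mid (best of -4, 4, -1); Firm A gets 6.
- Value → Firm B plays Low (best of 4, 3, -3); Firm A gets 1.
- Plus → Firm B plays Mid (best of -5, 0, -4); Firm A gets 3.
- Premium → Firm B plays Low (best of 9, 6, -1); Firm A gets 2.
Among 6, 1, 3, 2, the best is 6 at Budget. Subgame-perfect outcome: (Budget, Mid) with payoffs (6, 4).
For the simultaneous game, intersect best replies.
Firm A's best replies: Low→Premium; Mid→Value; High→Premium.
Firm B's best replies: Budget→Mid; Value→Low; Plus→Mid; Premium→Low.
The unique mutual best reply is (Premium, Low), giving (2, 9).
Firm A's commitment gain: 6 − 2 = 4.

4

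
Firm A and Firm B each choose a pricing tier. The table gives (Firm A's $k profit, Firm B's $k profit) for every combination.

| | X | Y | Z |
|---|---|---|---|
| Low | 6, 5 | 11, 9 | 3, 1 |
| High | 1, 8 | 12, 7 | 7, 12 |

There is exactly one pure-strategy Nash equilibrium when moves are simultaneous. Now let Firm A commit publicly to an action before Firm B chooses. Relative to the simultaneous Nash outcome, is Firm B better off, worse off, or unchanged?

worse off

Work backward from Firm B's decision.
- Low → Firm B plays Y (best of 5, 9, 1); Firm A gets 11.
- High → Firm B plays Z (best of 8, 7, 12); Firm A gets 7.
Among 11, 7, the best is 11 at Low. Subgame-perfect outcome: (Low, Y) with payoffs (11, 9).
For the simultaneous game, intersect best replies.
Firm A's best replies: X→Low; Y→High; Z→High.
Firm B's best replies: Low→Y; High→Z.
Only (High, Z) has each player best-responding; Nash payoffs (7, 12).
Firm B earns 9 sequentially versus 12 at the Nash outcome: worse off.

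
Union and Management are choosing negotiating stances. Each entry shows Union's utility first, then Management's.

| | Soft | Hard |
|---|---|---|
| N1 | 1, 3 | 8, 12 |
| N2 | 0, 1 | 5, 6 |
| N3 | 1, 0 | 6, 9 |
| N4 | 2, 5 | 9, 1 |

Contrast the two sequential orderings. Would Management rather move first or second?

second

If Union leads: Management's best replies are N1→Hard, N2→Hard, N3→Hard, N4→Soft; Union's induced payoffs 8, 5, 6, 2; outcome (N1, Hard), payoffs (8, 12).
If Management leads: Union's best replies are Soft→N4, Hard→N4; Management's induced payoffs 5, 1; outcome (N4, Soft), payoffs (2, 5).
Management gets 5 moving first and 12 moving second, so Management prefers to move second.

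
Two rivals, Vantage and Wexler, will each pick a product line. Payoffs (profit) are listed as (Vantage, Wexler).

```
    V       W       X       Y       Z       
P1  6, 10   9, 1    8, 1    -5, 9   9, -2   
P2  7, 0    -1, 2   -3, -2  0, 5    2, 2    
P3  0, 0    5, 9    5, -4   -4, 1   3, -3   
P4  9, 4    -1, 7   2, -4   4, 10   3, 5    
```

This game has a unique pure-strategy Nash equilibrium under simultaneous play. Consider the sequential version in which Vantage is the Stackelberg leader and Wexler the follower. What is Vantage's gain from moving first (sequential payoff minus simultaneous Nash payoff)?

2

Work backward from Wexler's decision.
- P1: Wexler compares 10, 1, 1, 9, -2 and picks V; Vantage would get 6.
- P2: Wexler compares 0, 2, -2, 5, 2 and picks Y; Vantage would get 0.
- P3: Wexler compares 0, 9, -4, 1, -3 and picks W; Vantage would get 5.
- P4: Wexler compares 4, 7, -4, 10, 5 and picks Y; Vantage would get 4.
Vantage's induced payoffs are 6, 0, 5, 4, so Vantage commits to P1. Subgame-perfect outcome: (P1, V) with payoffs (6, 10).
Under simultaneous play:
Vantage's best replies: V→P4; W→P1; X→P1; Y→P4; Z→P1.
Wexler's best replies: P1→V; P2→Y; P3→W; P4→Y.
Only (P4, Y) has each player best-responding; Nash payoffs (4, 10).
Vantage's commitment gain: 6 − 4 = 2.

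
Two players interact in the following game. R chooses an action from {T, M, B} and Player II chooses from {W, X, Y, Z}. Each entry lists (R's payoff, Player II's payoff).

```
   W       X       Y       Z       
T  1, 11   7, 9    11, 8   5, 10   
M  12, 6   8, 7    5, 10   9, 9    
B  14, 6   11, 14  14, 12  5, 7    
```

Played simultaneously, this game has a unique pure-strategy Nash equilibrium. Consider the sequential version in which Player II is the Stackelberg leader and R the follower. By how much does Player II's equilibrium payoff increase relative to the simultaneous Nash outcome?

Solve by backward induction (Player II leads).
- W: R compares 1, 12, 14 and picks B; Player II would get 6.
- X: R compares 7, 8, 11 and picks B; Player II would get 14.
- Y: R compares 11, 5, 14 and picks B; Player II would get 12.
- Z: R compares 5, 9, 5 and picks M; Player II would get 9.
Among 6, 14, 12, 9, the best is 14 at X. Subgame-perfect outcome: (B, X) with payoffs (11, 14).
Now find the simultaneous Nash equilibrium.
R's best replies: W→B; X→B; Y→B; Z→M.
Player II's best replies: T→W; M→Y; B→X.
The unique mutual best reply is (B, X), giving (11, 14).
Player II's commitment gain: 14 − 14 = 0.

0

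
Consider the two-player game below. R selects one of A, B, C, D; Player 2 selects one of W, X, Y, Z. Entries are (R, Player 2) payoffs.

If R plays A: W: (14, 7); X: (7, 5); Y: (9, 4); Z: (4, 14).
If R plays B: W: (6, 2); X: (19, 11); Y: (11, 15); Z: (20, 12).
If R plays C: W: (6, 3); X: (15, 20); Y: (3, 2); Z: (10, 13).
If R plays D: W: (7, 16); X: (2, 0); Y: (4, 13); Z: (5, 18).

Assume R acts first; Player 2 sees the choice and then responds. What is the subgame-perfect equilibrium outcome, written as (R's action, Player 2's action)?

Player 2 best-responds to each possible R move:
- A → Player 2 plays Z (best of 7, 5, 4, 14); R gets 4.
- B → Player 2 plays Y (best of 2, 11, 15, 12); R gets 11.
- C → Player 2 plays X (best of 3, 20, 2, 13); R gets 15.
- D → Player 2 plays Z (best of 16, 0, 13, 18); R gets 5.
R's induced payoffs are 4, 11, 15, 5, so R commits to C. Subgame-perfect outcome: (C, X) with payoffs (15, 20).

(C, X)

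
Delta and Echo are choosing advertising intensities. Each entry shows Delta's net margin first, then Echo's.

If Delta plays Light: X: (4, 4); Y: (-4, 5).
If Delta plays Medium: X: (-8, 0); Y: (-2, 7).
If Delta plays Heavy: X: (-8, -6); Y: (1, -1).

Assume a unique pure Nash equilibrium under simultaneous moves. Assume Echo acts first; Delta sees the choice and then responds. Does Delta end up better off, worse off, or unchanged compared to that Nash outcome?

Work backward from Delta's decision.
- X: BR = Light, leader payoff 4.
- Y: BR = Heavy, leader payoff -1.
Echo's induced payoffs are 4, -1, so Echo commits to X. Subgame-perfect outcome: (Light, X) with payoffs (4, 4).
For the simultaneous game, intersect best replies.
Delta's best replies: X→Light; Y→Heavy.
Echo's best replies: Light→Y; Medium→Y; Heavy→Y.
The unique mutual best reply is (Heavy, Y), giving (1, -1).
Delta earns 4 sequentially versus 1 at the Nash outcome: better off.

better off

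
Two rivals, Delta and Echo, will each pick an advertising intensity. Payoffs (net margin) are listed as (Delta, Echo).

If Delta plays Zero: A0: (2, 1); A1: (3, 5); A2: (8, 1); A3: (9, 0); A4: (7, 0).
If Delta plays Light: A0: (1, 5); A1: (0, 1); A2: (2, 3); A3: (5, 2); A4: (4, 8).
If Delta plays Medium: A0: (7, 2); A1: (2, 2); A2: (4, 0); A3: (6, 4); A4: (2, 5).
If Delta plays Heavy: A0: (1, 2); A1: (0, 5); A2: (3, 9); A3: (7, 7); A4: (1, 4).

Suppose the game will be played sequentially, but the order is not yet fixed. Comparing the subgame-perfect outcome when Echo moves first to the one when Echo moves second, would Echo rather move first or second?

second

If Delta leads: Echo's best replies are Zero→A1, Light→A4, Medium→A4, Heavy→A2; Delta's induced payoffs 3, 4, 2, 3; outcome (Light, A4), payoffs (4, 8).
If Echo leads: Delta's best replies are A0→Medium, A1→Zero, A2→Zero, A3→Zero, A4→Zero; Echo's induced payoffs 2, 5, 1, 0, 0; outcome (Zero, A1), payoffs (3, 5).
Echo gets 5 moving first and 8 moving second, so Echo prefers to move second.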